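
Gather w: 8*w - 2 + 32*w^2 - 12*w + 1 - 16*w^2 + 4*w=16*w^2 - 1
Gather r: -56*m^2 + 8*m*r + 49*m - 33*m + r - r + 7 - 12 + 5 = -56*m^2 + 8*m*r + 16*m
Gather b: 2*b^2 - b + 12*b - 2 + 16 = 2*b^2 + 11*b + 14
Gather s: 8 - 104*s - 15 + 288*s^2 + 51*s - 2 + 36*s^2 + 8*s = 324*s^2 - 45*s - 9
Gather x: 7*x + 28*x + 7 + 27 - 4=35*x + 30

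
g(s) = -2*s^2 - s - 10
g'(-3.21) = 11.84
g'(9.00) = -37.00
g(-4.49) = -45.83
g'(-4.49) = 16.96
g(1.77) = -18.04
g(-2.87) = -23.60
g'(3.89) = -16.56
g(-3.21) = -27.40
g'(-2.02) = 7.08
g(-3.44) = -30.23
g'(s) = -4*s - 1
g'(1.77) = -8.08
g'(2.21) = -9.84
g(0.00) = -10.00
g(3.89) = -44.15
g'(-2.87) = 10.48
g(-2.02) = -16.14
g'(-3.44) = 12.76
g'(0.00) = -1.00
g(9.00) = -181.00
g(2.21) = -21.98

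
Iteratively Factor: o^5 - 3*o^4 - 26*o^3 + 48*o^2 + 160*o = (o)*(o^4 - 3*o^3 - 26*o^2 + 48*o + 160) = o*(o + 2)*(o^3 - 5*o^2 - 16*o + 80) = o*(o + 2)*(o + 4)*(o^2 - 9*o + 20) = o*(o - 5)*(o + 2)*(o + 4)*(o - 4)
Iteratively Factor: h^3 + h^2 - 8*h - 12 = (h + 2)*(h^2 - h - 6) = (h + 2)^2*(h - 3)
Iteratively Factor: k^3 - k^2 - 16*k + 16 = (k - 1)*(k^2 - 16) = (k - 1)*(k + 4)*(k - 4)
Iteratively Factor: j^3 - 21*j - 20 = (j + 4)*(j^2 - 4*j - 5) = (j + 1)*(j + 4)*(j - 5)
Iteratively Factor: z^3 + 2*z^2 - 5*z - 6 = (z - 2)*(z^2 + 4*z + 3) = (z - 2)*(z + 3)*(z + 1)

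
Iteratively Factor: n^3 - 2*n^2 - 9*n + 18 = (n + 3)*(n^2 - 5*n + 6) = (n - 3)*(n + 3)*(n - 2)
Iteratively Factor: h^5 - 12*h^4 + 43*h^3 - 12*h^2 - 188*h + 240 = (h - 4)*(h^4 - 8*h^3 + 11*h^2 + 32*h - 60) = (h - 5)*(h - 4)*(h^3 - 3*h^2 - 4*h + 12) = (h - 5)*(h - 4)*(h - 2)*(h^2 - h - 6) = (h - 5)*(h - 4)*(h - 3)*(h - 2)*(h + 2)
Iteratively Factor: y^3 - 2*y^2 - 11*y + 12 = (y - 4)*(y^2 + 2*y - 3) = (y - 4)*(y - 1)*(y + 3)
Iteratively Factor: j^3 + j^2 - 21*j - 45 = (j - 5)*(j^2 + 6*j + 9) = (j - 5)*(j + 3)*(j + 3)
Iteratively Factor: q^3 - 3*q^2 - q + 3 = (q - 3)*(q^2 - 1) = (q - 3)*(q + 1)*(q - 1)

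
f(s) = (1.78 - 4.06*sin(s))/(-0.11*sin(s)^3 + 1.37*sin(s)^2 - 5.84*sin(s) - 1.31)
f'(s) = (1.78 - 4.06*sin(s))*(0.33*sin(s)^2*cos(s) - 2.74*sin(s)*cos(s) + 5.84*cos(s))/(-0.11*sin(s)^3 + 1.37*sin(s)^2 - 5.84*sin(s) - 1.31)^2 - 4.06*cos(s)/(-0.11*sin(s)^3 + 1.37*sin(s)^2 - 5.84*sin(s) - 1.31)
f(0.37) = -0.10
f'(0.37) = 1.30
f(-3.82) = 0.17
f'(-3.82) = -0.58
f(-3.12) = -1.58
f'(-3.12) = -11.30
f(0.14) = -0.58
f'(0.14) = 3.41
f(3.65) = 2.01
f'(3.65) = -4.91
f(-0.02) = -1.56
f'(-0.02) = 11.12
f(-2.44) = 1.44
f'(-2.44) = -1.77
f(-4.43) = 0.37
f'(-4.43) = -0.13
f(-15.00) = 1.43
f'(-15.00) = -1.72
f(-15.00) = 1.43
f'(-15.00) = -1.72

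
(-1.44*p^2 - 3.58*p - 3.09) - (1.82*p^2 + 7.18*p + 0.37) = -3.26*p^2 - 10.76*p - 3.46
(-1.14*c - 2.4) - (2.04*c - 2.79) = 0.39 - 3.18*c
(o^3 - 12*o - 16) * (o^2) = o^5 - 12*o^3 - 16*o^2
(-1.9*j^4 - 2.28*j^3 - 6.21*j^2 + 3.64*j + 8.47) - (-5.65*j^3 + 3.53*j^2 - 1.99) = -1.9*j^4 + 3.37*j^3 - 9.74*j^2 + 3.64*j + 10.46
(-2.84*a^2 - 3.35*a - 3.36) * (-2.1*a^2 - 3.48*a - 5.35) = 5.964*a^4 + 16.9182*a^3 + 33.908*a^2 + 29.6153*a + 17.976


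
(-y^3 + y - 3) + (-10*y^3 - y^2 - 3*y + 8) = -11*y^3 - y^2 - 2*y + 5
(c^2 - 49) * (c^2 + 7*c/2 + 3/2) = c^4 + 7*c^3/2 - 95*c^2/2 - 343*c/2 - 147/2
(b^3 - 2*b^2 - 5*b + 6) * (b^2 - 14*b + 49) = b^5 - 16*b^4 + 72*b^3 - 22*b^2 - 329*b + 294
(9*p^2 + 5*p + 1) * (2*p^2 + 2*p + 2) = 18*p^4 + 28*p^3 + 30*p^2 + 12*p + 2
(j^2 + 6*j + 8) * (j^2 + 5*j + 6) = j^4 + 11*j^3 + 44*j^2 + 76*j + 48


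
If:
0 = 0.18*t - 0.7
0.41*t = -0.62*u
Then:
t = 3.89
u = -2.57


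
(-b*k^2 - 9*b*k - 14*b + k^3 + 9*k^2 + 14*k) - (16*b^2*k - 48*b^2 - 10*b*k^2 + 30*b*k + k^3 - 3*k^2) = -16*b^2*k + 48*b^2 + 9*b*k^2 - 39*b*k - 14*b + 12*k^2 + 14*k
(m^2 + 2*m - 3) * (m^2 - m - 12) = m^4 + m^3 - 17*m^2 - 21*m + 36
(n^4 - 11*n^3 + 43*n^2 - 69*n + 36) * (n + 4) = n^5 - 7*n^4 - n^3 + 103*n^2 - 240*n + 144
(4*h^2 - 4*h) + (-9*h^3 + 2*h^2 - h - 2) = -9*h^3 + 6*h^2 - 5*h - 2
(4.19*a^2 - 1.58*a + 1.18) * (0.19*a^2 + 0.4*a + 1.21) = 0.7961*a^4 + 1.3758*a^3 + 4.6621*a^2 - 1.4398*a + 1.4278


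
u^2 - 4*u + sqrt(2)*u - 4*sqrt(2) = (u - 4)*(u + sqrt(2))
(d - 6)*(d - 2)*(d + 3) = d^3 - 5*d^2 - 12*d + 36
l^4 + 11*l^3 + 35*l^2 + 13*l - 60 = (l - 1)*(l + 3)*(l + 4)*(l + 5)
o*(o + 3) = o^2 + 3*o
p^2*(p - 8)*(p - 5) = p^4 - 13*p^3 + 40*p^2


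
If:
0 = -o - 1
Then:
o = -1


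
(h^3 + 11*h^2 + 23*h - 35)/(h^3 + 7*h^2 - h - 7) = (h + 5)/(h + 1)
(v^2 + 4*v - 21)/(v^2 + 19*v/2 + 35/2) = 2*(v - 3)/(2*v + 5)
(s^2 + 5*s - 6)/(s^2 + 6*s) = (s - 1)/s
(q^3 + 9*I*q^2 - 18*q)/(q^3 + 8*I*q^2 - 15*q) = (q + 6*I)/(q + 5*I)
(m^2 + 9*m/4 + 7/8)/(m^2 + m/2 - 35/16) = 2*(2*m + 1)/(4*m - 5)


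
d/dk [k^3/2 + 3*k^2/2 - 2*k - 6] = 3*k^2/2 + 3*k - 2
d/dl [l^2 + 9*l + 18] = 2*l + 9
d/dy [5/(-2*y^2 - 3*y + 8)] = 5*(4*y + 3)/(2*y^2 + 3*y - 8)^2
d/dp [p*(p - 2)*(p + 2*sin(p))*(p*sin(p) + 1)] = p*(p - 2)*(p + 2*sin(p))*(p*cos(p) + sin(p)) + p*(p - 2)*(p*sin(p) + 1)*(2*cos(p) + 1) + p*(p + 2*sin(p))*(p*sin(p) + 1) + (p - 2)*(p + 2*sin(p))*(p*sin(p) + 1)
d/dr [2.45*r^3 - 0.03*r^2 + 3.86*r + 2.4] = 7.35*r^2 - 0.06*r + 3.86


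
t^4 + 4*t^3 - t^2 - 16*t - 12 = (t - 2)*(t + 1)*(t + 2)*(t + 3)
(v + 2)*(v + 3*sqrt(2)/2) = v^2 + 2*v + 3*sqrt(2)*v/2 + 3*sqrt(2)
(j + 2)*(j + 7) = j^2 + 9*j + 14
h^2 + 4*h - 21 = (h - 3)*(h + 7)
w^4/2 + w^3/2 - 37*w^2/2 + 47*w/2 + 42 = (w/2 + 1/2)*(w - 4)*(w - 3)*(w + 7)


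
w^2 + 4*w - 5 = (w - 1)*(w + 5)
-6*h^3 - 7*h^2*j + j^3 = (-3*h + j)*(h + j)*(2*h + j)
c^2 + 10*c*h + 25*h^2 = (c + 5*h)^2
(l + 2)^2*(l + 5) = l^3 + 9*l^2 + 24*l + 20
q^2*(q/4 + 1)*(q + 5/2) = q^4/4 + 13*q^3/8 + 5*q^2/2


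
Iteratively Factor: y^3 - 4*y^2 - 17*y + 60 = (y + 4)*(y^2 - 8*y + 15) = (y - 5)*(y + 4)*(y - 3)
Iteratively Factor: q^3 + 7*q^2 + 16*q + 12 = (q + 2)*(q^2 + 5*q + 6) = (q + 2)*(q + 3)*(q + 2)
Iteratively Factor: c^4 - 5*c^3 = (c - 5)*(c^3) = c*(c - 5)*(c^2) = c^2*(c - 5)*(c)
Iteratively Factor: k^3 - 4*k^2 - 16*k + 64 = (k - 4)*(k^2 - 16) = (k - 4)*(k + 4)*(k - 4)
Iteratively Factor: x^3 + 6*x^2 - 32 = (x + 4)*(x^2 + 2*x - 8) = (x - 2)*(x + 4)*(x + 4)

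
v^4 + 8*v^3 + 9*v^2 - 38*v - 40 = (v - 2)*(v + 1)*(v + 4)*(v + 5)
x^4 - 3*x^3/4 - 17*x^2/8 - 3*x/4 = x*(x - 2)*(x + 1/2)*(x + 3/4)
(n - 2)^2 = n^2 - 4*n + 4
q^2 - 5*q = q*(q - 5)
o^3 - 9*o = o*(o - 3)*(o + 3)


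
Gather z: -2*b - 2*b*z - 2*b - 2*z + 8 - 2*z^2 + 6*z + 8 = -4*b - 2*z^2 + z*(4 - 2*b) + 16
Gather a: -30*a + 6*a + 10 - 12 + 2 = -24*a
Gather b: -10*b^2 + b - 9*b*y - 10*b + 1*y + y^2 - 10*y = -10*b^2 + b*(-9*y - 9) + y^2 - 9*y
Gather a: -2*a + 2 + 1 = 3 - 2*a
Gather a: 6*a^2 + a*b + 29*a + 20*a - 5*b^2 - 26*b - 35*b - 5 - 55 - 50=6*a^2 + a*(b + 49) - 5*b^2 - 61*b - 110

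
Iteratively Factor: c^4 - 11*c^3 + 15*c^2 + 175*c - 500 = (c - 5)*(c^3 - 6*c^2 - 15*c + 100) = (c - 5)^2*(c^2 - c - 20) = (c - 5)^3*(c + 4)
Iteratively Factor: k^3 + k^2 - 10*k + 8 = (k - 1)*(k^2 + 2*k - 8) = (k - 2)*(k - 1)*(k + 4)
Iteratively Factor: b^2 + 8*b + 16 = (b + 4)*(b + 4)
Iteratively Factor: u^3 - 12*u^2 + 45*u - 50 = (u - 5)*(u^2 - 7*u + 10) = (u - 5)^2*(u - 2)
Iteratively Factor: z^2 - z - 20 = (z - 5)*(z + 4)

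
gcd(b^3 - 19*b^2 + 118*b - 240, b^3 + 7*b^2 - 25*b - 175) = b - 5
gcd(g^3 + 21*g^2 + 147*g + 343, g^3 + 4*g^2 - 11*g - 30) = 1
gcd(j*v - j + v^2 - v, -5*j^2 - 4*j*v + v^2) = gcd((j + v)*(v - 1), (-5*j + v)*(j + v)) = j + v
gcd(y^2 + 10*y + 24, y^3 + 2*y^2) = 1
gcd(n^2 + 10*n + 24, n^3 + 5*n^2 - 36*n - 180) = n + 6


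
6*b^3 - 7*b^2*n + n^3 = (-2*b + n)*(-b + n)*(3*b + n)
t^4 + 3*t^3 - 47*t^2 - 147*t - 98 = (t - 7)*(t + 1)*(t + 2)*(t + 7)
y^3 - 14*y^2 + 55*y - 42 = (y - 7)*(y - 6)*(y - 1)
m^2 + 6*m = m*(m + 6)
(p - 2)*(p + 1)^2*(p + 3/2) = p^4 + 3*p^3/2 - 3*p^2 - 13*p/2 - 3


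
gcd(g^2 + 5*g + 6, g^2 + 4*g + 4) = g + 2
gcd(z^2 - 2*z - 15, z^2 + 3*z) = z + 3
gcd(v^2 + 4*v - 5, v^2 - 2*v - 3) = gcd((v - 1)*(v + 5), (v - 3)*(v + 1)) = 1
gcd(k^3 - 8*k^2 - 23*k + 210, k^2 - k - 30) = k^2 - k - 30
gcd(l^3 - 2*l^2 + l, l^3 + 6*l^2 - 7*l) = l^2 - l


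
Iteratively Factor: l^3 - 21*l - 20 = (l + 1)*(l^2 - l - 20) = (l - 5)*(l + 1)*(l + 4)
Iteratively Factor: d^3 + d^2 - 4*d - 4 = (d + 1)*(d^2 - 4) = (d + 1)*(d + 2)*(d - 2)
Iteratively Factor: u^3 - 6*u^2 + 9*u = (u - 3)*(u^2 - 3*u) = u*(u - 3)*(u - 3)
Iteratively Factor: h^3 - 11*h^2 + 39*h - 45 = (h - 5)*(h^2 - 6*h + 9) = (h - 5)*(h - 3)*(h - 3)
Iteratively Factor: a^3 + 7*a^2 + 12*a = (a + 3)*(a^2 + 4*a) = (a + 3)*(a + 4)*(a)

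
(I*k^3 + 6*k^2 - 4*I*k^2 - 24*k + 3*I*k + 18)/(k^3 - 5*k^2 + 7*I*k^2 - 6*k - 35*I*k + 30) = (I*k^3 + k^2*(6 - 4*I) + 3*k*(-8 + I) + 18)/(k^3 + k^2*(-5 + 7*I) + k*(-6 - 35*I) + 30)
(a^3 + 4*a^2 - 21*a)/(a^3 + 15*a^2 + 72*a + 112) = a*(a - 3)/(a^2 + 8*a + 16)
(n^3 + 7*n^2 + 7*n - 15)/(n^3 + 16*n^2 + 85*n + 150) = (n^2 + 2*n - 3)/(n^2 + 11*n + 30)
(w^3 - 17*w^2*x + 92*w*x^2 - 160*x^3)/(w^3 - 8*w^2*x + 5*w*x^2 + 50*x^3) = (-w^2 + 12*w*x - 32*x^2)/(-w^2 + 3*w*x + 10*x^2)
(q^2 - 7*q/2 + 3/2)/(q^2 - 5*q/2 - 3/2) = (2*q - 1)/(2*q + 1)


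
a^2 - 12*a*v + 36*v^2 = (a - 6*v)^2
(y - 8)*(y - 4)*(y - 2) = y^3 - 14*y^2 + 56*y - 64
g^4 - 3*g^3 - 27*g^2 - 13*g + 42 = (g - 7)*(g - 1)*(g + 2)*(g + 3)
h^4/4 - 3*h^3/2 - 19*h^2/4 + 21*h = h*(h/4 + 1)*(h - 7)*(h - 3)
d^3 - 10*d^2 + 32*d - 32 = (d - 4)^2*(d - 2)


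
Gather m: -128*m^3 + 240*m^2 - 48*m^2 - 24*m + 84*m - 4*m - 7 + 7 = -128*m^3 + 192*m^2 + 56*m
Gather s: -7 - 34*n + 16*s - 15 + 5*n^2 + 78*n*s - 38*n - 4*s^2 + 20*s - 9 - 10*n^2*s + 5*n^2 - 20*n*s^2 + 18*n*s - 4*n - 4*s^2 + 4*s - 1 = 10*n^2 - 76*n + s^2*(-20*n - 8) + s*(-10*n^2 + 96*n + 40) - 32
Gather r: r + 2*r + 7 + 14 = 3*r + 21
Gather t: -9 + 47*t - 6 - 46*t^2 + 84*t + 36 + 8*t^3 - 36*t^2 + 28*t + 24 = 8*t^3 - 82*t^2 + 159*t + 45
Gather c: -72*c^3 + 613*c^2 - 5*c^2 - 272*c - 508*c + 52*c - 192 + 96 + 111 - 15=-72*c^3 + 608*c^2 - 728*c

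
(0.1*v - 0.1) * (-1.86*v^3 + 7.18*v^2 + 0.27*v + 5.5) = -0.186*v^4 + 0.904*v^3 - 0.691*v^2 + 0.523*v - 0.55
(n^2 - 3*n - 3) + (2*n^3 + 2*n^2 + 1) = 2*n^3 + 3*n^2 - 3*n - 2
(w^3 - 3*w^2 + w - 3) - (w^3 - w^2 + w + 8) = -2*w^2 - 11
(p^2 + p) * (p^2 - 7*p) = p^4 - 6*p^3 - 7*p^2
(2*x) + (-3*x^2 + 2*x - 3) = -3*x^2 + 4*x - 3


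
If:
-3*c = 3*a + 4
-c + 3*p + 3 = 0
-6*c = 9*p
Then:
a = -7/3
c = 1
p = -2/3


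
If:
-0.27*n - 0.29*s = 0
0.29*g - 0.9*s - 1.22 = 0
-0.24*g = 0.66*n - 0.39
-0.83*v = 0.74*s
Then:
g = -49.30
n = 18.52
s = -17.24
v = 15.37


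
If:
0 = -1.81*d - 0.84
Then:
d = -0.46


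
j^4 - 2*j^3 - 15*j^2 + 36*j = j*(j - 3)^2*(j + 4)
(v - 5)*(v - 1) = v^2 - 6*v + 5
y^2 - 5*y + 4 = (y - 4)*(y - 1)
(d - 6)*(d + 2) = d^2 - 4*d - 12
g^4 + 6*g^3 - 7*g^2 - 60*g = g*(g - 3)*(g + 4)*(g + 5)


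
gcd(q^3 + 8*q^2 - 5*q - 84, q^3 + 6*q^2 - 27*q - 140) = q^2 + 11*q + 28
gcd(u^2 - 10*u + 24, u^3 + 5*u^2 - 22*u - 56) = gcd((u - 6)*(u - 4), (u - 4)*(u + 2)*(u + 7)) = u - 4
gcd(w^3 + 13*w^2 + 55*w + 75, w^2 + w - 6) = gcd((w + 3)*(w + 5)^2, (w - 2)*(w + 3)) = w + 3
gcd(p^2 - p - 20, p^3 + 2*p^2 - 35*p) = p - 5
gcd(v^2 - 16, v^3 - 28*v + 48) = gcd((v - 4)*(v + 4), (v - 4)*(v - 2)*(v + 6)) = v - 4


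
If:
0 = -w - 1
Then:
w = -1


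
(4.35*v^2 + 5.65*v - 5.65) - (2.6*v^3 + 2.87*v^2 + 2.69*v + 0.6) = -2.6*v^3 + 1.48*v^2 + 2.96*v - 6.25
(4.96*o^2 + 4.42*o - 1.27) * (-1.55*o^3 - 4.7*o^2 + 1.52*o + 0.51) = -7.688*o^5 - 30.163*o^4 - 11.2663*o^3 + 15.217*o^2 + 0.3238*o - 0.6477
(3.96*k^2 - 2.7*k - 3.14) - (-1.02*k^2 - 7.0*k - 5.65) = 4.98*k^2 + 4.3*k + 2.51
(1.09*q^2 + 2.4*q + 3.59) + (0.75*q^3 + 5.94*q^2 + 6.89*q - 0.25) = 0.75*q^3 + 7.03*q^2 + 9.29*q + 3.34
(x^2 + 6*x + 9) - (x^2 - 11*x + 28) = 17*x - 19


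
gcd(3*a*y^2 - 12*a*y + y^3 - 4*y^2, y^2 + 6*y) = y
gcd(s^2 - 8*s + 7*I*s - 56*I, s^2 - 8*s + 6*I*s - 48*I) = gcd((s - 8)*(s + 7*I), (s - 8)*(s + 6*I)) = s - 8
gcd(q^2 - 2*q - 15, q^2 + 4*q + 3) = q + 3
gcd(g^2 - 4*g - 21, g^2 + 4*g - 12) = 1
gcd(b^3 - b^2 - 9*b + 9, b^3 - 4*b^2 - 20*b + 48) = 1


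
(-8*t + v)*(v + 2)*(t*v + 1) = -8*t^2*v^2 - 16*t^2*v + t*v^3 + 2*t*v^2 - 8*t*v - 16*t + v^2 + 2*v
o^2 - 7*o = o*(o - 7)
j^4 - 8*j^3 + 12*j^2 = j^2*(j - 6)*(j - 2)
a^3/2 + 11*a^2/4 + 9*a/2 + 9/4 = (a/2 + 1/2)*(a + 3/2)*(a + 3)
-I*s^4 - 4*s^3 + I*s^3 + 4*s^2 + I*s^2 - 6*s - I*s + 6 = (s - 3*I)*(s - 2*I)*(s + I)*(-I*s + I)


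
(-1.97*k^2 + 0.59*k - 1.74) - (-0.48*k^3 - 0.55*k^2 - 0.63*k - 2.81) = 0.48*k^3 - 1.42*k^2 + 1.22*k + 1.07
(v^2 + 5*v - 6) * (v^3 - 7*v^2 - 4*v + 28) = v^5 - 2*v^4 - 45*v^3 + 50*v^2 + 164*v - 168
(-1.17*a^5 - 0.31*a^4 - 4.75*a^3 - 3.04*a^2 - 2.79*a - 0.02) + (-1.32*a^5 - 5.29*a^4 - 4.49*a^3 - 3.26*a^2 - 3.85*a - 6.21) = -2.49*a^5 - 5.6*a^4 - 9.24*a^3 - 6.3*a^2 - 6.64*a - 6.23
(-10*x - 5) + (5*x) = -5*x - 5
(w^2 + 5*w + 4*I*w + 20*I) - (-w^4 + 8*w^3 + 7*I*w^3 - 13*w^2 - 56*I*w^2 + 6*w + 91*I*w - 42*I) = w^4 - 8*w^3 - 7*I*w^3 + 14*w^2 + 56*I*w^2 - w - 87*I*w + 62*I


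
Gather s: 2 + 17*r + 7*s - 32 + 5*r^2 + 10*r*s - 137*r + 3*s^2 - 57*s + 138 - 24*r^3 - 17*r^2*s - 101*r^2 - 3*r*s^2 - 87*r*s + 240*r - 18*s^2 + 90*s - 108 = -24*r^3 - 96*r^2 + 120*r + s^2*(-3*r - 15) + s*(-17*r^2 - 77*r + 40)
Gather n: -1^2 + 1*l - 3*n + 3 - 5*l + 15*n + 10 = -4*l + 12*n + 12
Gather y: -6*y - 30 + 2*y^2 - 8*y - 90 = 2*y^2 - 14*y - 120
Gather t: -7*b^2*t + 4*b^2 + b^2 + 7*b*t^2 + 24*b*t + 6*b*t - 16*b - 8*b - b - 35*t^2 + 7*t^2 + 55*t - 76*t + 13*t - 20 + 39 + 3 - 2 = 5*b^2 - 25*b + t^2*(7*b - 28) + t*(-7*b^2 + 30*b - 8) + 20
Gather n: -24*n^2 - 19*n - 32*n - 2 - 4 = -24*n^2 - 51*n - 6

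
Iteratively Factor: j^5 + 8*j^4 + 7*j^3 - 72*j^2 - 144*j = (j + 4)*(j^4 + 4*j^3 - 9*j^2 - 36*j) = (j + 3)*(j + 4)*(j^3 + j^2 - 12*j) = (j + 3)*(j + 4)^2*(j^2 - 3*j) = j*(j + 3)*(j + 4)^2*(j - 3)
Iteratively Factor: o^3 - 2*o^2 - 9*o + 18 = (o - 2)*(o^2 - 9) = (o - 2)*(o + 3)*(o - 3)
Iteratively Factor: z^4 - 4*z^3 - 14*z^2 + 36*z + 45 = (z - 3)*(z^3 - z^2 - 17*z - 15) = (z - 3)*(z + 3)*(z^2 - 4*z - 5) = (z - 5)*(z - 3)*(z + 3)*(z + 1)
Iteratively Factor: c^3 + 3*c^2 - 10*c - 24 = (c + 2)*(c^2 + c - 12) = (c - 3)*(c + 2)*(c + 4)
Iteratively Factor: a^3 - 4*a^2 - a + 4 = (a + 1)*(a^2 - 5*a + 4) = (a - 4)*(a + 1)*(a - 1)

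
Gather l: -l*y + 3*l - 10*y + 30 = l*(3 - y) - 10*y + 30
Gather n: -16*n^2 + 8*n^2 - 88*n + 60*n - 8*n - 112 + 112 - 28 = -8*n^2 - 36*n - 28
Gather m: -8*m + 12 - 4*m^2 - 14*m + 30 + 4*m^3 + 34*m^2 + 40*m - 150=4*m^3 + 30*m^2 + 18*m - 108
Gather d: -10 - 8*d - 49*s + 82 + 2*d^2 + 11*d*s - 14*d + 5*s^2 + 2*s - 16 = 2*d^2 + d*(11*s - 22) + 5*s^2 - 47*s + 56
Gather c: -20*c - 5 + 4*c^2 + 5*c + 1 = 4*c^2 - 15*c - 4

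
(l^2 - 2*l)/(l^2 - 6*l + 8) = l/(l - 4)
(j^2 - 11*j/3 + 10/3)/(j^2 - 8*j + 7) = (3*j^2 - 11*j + 10)/(3*(j^2 - 8*j + 7))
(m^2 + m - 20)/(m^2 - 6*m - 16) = (-m^2 - m + 20)/(-m^2 + 6*m + 16)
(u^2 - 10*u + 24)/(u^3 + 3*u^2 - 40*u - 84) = (u - 4)/(u^2 + 9*u + 14)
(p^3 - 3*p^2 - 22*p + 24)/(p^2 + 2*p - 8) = (p^2 - 7*p + 6)/(p - 2)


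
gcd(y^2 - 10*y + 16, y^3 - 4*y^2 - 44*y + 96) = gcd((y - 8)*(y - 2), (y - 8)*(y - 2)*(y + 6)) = y^2 - 10*y + 16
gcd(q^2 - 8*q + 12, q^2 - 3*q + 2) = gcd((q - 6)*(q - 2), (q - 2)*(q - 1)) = q - 2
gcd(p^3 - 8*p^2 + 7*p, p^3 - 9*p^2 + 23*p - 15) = p - 1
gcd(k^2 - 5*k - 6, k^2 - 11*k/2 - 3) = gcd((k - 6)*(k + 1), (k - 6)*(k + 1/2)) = k - 6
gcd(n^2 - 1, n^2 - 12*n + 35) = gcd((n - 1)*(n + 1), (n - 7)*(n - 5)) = 1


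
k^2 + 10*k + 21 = (k + 3)*(k + 7)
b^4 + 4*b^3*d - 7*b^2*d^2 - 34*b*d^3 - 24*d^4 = (b - 3*d)*(b + d)*(b + 2*d)*(b + 4*d)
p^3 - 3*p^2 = p^2*(p - 3)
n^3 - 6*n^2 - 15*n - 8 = (n - 8)*(n + 1)^2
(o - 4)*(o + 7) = o^2 + 3*o - 28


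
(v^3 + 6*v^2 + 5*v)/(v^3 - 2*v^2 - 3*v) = (v + 5)/(v - 3)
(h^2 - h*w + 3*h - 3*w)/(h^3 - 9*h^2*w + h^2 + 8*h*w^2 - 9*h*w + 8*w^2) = (-h - 3)/(-h^2 + 8*h*w - h + 8*w)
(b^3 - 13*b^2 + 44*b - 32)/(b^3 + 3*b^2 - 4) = (b^2 - 12*b + 32)/(b^2 + 4*b + 4)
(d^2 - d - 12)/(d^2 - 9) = (d - 4)/(d - 3)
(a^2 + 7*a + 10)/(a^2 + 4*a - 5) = (a + 2)/(a - 1)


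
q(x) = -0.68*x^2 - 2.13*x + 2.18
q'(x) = -1.36*x - 2.13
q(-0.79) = 3.44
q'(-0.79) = -1.06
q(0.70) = 0.36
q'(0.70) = -3.08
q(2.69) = -8.47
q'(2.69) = -5.79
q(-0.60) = 3.21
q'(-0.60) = -1.31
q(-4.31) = -1.27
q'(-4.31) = 3.73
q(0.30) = 1.48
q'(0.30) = -2.54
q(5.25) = -27.74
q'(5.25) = -9.27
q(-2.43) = 3.34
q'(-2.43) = 1.17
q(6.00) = -35.08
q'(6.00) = -10.29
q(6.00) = -35.08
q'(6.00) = -10.29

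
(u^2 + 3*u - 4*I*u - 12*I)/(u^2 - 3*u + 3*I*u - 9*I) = (u^2 + u*(3 - 4*I) - 12*I)/(u^2 + 3*u*(-1 + I) - 9*I)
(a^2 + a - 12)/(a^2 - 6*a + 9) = (a + 4)/(a - 3)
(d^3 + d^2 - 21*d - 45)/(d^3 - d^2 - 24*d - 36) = (d^2 - 2*d - 15)/(d^2 - 4*d - 12)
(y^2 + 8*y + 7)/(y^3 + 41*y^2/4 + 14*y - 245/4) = 4*(y + 1)/(4*y^2 + 13*y - 35)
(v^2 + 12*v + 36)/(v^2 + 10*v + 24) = (v + 6)/(v + 4)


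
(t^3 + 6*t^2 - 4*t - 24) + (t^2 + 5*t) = t^3 + 7*t^2 + t - 24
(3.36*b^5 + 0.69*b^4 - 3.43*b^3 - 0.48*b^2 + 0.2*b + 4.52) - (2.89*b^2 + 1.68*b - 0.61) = 3.36*b^5 + 0.69*b^4 - 3.43*b^3 - 3.37*b^2 - 1.48*b + 5.13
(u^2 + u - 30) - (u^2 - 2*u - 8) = 3*u - 22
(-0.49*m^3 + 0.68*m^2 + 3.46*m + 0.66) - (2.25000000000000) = -0.49*m^3 + 0.68*m^2 + 3.46*m - 1.59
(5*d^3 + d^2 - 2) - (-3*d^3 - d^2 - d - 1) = 8*d^3 + 2*d^2 + d - 1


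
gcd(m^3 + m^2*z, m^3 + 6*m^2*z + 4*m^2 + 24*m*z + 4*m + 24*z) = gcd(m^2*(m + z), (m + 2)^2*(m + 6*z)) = 1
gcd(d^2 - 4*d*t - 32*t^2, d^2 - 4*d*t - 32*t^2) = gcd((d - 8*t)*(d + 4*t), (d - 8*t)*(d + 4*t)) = -d^2 + 4*d*t + 32*t^2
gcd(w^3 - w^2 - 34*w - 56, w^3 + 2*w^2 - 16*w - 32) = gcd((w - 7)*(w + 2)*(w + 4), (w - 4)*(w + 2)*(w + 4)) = w^2 + 6*w + 8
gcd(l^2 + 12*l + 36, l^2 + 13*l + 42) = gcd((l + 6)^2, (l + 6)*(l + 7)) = l + 6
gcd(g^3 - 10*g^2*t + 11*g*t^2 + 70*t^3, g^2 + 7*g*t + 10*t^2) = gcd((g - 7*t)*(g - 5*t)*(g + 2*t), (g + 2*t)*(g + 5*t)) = g + 2*t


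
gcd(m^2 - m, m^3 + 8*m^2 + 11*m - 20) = m - 1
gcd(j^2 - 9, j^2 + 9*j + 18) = j + 3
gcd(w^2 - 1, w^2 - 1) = w^2 - 1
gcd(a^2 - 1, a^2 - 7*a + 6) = a - 1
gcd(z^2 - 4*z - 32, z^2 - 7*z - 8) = z - 8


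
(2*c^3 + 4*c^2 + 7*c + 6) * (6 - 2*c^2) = -4*c^5 - 8*c^4 - 2*c^3 + 12*c^2 + 42*c + 36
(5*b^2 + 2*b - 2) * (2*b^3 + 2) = 10*b^5 + 4*b^4 - 4*b^3 + 10*b^2 + 4*b - 4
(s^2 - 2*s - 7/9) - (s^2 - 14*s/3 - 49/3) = 8*s/3 + 140/9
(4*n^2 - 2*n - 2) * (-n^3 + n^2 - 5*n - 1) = -4*n^5 + 6*n^4 - 20*n^3 + 4*n^2 + 12*n + 2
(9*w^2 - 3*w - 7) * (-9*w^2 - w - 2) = -81*w^4 + 18*w^3 + 48*w^2 + 13*w + 14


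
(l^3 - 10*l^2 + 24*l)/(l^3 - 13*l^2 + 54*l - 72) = l/(l - 3)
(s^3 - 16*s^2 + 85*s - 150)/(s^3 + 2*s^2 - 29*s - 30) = (s^2 - 11*s + 30)/(s^2 + 7*s + 6)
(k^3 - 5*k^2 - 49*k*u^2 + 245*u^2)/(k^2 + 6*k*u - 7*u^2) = (-k^2 + 7*k*u + 5*k - 35*u)/(-k + u)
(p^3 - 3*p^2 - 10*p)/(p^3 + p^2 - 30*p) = (p + 2)/(p + 6)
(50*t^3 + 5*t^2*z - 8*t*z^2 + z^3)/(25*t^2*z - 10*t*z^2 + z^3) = (2*t + z)/z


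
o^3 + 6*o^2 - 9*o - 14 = (o - 2)*(o + 1)*(o + 7)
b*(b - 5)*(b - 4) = b^3 - 9*b^2 + 20*b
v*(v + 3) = v^2 + 3*v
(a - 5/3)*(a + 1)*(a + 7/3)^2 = a^4 + 4*a^3 + 2*a^2/3 - 308*a/27 - 245/27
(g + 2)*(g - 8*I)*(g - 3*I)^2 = g^4 + 2*g^3 - 14*I*g^3 - 57*g^2 - 28*I*g^2 - 114*g + 72*I*g + 144*I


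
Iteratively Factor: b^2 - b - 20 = (b - 5)*(b + 4)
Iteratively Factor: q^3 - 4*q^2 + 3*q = (q - 3)*(q^2 - q) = (q - 3)*(q - 1)*(q)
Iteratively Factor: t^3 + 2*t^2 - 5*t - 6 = (t + 3)*(t^2 - t - 2) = (t + 1)*(t + 3)*(t - 2)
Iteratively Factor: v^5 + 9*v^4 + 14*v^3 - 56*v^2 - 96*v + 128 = (v - 2)*(v^4 + 11*v^3 + 36*v^2 + 16*v - 64) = (v - 2)*(v + 4)*(v^3 + 7*v^2 + 8*v - 16) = (v - 2)*(v - 1)*(v + 4)*(v^2 + 8*v + 16) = (v - 2)*(v - 1)*(v + 4)^2*(v + 4)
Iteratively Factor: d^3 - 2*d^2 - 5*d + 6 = (d - 1)*(d^2 - d - 6) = (d - 3)*(d - 1)*(d + 2)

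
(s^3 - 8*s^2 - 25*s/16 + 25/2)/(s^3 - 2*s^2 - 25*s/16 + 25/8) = (s - 8)/(s - 2)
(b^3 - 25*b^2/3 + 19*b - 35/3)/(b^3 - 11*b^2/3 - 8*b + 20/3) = (3*b^2 - 10*b + 7)/(3*b^2 + 4*b - 4)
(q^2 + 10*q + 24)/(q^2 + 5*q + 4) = (q + 6)/(q + 1)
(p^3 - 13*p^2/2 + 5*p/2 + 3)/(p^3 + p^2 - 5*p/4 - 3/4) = 2*(p - 6)/(2*p + 3)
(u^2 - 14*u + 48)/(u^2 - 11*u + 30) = (u - 8)/(u - 5)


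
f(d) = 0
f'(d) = 0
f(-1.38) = 0.00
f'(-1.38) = 0.00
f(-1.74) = 0.00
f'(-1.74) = 0.00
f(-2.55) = 0.00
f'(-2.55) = 0.00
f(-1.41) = 0.00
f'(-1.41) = 0.00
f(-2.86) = 0.00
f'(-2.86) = 0.00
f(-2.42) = 0.00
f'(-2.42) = 0.00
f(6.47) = 0.00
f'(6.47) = 0.00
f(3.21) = 0.00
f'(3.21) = 0.00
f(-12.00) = 0.00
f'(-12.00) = 0.00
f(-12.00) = 0.00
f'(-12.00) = 0.00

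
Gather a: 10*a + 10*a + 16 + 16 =20*a + 32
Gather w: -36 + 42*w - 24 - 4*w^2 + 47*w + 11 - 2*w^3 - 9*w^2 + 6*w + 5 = -2*w^3 - 13*w^2 + 95*w - 44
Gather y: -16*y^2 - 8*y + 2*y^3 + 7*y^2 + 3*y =2*y^3 - 9*y^2 - 5*y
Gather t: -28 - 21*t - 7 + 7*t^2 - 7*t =7*t^2 - 28*t - 35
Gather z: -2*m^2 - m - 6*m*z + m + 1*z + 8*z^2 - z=-2*m^2 - 6*m*z + 8*z^2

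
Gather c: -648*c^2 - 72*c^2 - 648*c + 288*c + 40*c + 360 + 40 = -720*c^2 - 320*c + 400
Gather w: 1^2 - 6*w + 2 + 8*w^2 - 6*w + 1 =8*w^2 - 12*w + 4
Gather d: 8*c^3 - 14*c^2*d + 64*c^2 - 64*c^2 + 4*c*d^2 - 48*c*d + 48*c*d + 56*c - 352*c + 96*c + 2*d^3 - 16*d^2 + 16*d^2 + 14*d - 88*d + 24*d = 8*c^3 + 4*c*d^2 - 200*c + 2*d^3 + d*(-14*c^2 - 50)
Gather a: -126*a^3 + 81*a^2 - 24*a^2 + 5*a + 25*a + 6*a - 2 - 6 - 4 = -126*a^3 + 57*a^2 + 36*a - 12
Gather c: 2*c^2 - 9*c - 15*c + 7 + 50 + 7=2*c^2 - 24*c + 64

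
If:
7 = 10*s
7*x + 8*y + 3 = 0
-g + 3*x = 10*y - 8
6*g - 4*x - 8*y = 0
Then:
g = 0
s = 7/10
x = -1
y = 1/2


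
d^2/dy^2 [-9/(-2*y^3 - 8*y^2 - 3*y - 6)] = 18*(-2*(3*y + 4)*(2*y^3 + 8*y^2 + 3*y + 6) + (6*y^2 + 16*y + 3)^2)/(2*y^3 + 8*y^2 + 3*y + 6)^3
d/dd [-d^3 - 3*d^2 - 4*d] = -3*d^2 - 6*d - 4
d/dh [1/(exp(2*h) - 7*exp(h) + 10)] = (7 - 2*exp(h))*exp(h)/(exp(2*h) - 7*exp(h) + 10)^2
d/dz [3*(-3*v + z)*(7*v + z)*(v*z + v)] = 3*v*(-21*v^2 + 8*v*z + 4*v + 3*z^2 + 2*z)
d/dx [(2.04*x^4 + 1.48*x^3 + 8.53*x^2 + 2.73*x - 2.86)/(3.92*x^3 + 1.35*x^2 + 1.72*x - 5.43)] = (7.9968*x^6 + 5.508*x^5 - 20.9132*x^4 - 60.6208*x^3 + 20.5105*x^2 - 84.9138*x - 9.9047)/(15.3664*x^6 + 10.584*x^5 + 15.3073*x^4 - 37.9272*x^3 - 11.7026*x^2 - 18.6792*x + 29.4849)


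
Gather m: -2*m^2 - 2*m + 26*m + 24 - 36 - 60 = -2*m^2 + 24*m - 72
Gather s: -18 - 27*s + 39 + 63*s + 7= 36*s + 28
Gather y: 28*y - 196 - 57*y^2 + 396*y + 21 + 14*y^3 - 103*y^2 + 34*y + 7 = 14*y^3 - 160*y^2 + 458*y - 168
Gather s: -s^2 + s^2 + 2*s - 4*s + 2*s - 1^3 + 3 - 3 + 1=0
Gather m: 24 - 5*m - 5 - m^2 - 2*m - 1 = -m^2 - 7*m + 18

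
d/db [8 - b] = -1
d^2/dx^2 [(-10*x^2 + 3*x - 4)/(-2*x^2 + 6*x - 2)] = 3*(9*x^3 - 6*x^2 - 9*x + 11)/(x^6 - 9*x^5 + 30*x^4 - 45*x^3 + 30*x^2 - 9*x + 1)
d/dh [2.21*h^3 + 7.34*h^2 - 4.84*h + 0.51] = 6.63*h^2 + 14.68*h - 4.84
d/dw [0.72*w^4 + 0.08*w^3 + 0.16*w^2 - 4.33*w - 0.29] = 2.88*w^3 + 0.24*w^2 + 0.32*w - 4.33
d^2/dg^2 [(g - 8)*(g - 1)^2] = 6*g - 20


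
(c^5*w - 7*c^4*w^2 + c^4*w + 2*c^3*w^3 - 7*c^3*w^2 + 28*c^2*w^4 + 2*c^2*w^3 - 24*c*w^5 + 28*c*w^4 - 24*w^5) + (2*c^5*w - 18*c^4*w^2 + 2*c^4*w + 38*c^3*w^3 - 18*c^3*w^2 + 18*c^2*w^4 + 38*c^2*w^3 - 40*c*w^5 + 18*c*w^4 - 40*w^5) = 3*c^5*w - 25*c^4*w^2 + 3*c^4*w + 40*c^3*w^3 - 25*c^3*w^2 + 46*c^2*w^4 + 40*c^2*w^3 - 64*c*w^5 + 46*c*w^4 - 64*w^5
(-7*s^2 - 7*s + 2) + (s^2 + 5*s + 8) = -6*s^2 - 2*s + 10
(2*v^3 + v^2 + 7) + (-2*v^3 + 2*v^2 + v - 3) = 3*v^2 + v + 4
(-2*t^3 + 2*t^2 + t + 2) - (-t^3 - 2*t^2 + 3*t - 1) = -t^3 + 4*t^2 - 2*t + 3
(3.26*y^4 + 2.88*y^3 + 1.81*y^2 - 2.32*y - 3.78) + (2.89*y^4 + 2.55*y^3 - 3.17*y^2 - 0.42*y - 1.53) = 6.15*y^4 + 5.43*y^3 - 1.36*y^2 - 2.74*y - 5.31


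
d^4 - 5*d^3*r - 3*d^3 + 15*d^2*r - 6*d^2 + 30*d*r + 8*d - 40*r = (d - 4)*(d - 1)*(d + 2)*(d - 5*r)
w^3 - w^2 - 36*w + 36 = (w - 6)*(w - 1)*(w + 6)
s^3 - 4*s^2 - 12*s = s*(s - 6)*(s + 2)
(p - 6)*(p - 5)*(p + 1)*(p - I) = p^4 - 10*p^3 - I*p^3 + 19*p^2 + 10*I*p^2 + 30*p - 19*I*p - 30*I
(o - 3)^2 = o^2 - 6*o + 9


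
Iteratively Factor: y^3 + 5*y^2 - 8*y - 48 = (y - 3)*(y^2 + 8*y + 16) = (y - 3)*(y + 4)*(y + 4)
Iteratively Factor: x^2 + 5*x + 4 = (x + 4)*(x + 1)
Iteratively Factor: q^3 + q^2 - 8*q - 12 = (q + 2)*(q^2 - q - 6) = (q + 2)^2*(q - 3)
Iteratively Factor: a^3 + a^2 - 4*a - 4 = (a + 1)*(a^2 - 4) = (a - 2)*(a + 1)*(a + 2)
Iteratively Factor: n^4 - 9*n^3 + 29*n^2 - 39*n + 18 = (n - 2)*(n^3 - 7*n^2 + 15*n - 9) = (n - 2)*(n - 1)*(n^2 - 6*n + 9) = (n - 3)*(n - 2)*(n - 1)*(n - 3)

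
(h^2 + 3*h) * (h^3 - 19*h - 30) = h^5 + 3*h^4 - 19*h^3 - 87*h^2 - 90*h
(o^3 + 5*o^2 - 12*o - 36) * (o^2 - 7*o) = o^5 - 2*o^4 - 47*o^3 + 48*o^2 + 252*o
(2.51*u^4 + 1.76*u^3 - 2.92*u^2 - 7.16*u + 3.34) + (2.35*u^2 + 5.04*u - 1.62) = 2.51*u^4 + 1.76*u^3 - 0.57*u^2 - 2.12*u + 1.72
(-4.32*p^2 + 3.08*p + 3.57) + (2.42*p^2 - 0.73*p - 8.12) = -1.9*p^2 + 2.35*p - 4.55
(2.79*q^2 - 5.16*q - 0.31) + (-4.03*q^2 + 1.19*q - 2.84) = -1.24*q^2 - 3.97*q - 3.15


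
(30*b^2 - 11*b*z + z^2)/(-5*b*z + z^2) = (-6*b + z)/z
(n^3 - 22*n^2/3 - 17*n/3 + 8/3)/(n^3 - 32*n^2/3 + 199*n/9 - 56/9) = 3*(n + 1)/(3*n - 7)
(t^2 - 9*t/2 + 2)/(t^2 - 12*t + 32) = (t - 1/2)/(t - 8)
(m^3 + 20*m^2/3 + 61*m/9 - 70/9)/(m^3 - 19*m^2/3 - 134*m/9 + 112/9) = (m + 5)/(m - 8)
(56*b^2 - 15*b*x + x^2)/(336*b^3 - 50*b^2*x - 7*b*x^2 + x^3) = (-7*b + x)/(-42*b^2 + b*x + x^2)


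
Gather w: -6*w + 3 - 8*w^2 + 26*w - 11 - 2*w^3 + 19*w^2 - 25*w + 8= -2*w^3 + 11*w^2 - 5*w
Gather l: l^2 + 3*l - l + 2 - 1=l^2 + 2*l + 1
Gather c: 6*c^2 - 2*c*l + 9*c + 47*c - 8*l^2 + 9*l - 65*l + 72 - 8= 6*c^2 + c*(56 - 2*l) - 8*l^2 - 56*l + 64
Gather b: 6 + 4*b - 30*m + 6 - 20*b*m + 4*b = b*(8 - 20*m) - 30*m + 12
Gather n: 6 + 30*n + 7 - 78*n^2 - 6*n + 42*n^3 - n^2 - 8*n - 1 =42*n^3 - 79*n^2 + 16*n + 12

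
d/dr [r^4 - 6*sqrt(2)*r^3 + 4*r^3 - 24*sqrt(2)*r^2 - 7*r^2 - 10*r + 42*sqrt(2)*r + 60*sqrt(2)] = 4*r^3 - 18*sqrt(2)*r^2 + 12*r^2 - 48*sqrt(2)*r - 14*r - 10 + 42*sqrt(2)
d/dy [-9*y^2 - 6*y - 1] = -18*y - 6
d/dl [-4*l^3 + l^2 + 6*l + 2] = -12*l^2 + 2*l + 6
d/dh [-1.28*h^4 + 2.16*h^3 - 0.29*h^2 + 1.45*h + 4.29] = -5.12*h^3 + 6.48*h^2 - 0.58*h + 1.45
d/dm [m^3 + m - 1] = 3*m^2 + 1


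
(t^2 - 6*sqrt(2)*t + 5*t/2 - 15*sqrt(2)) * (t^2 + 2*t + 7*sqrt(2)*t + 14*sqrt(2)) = t^4 + sqrt(2)*t^3 + 9*t^3/2 - 79*t^2 + 9*sqrt(2)*t^2/2 - 378*t + 5*sqrt(2)*t - 420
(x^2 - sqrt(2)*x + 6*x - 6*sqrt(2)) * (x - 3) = x^3 - sqrt(2)*x^2 + 3*x^2 - 18*x - 3*sqrt(2)*x + 18*sqrt(2)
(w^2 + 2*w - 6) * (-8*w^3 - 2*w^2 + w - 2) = -8*w^5 - 18*w^4 + 45*w^3 + 12*w^2 - 10*w + 12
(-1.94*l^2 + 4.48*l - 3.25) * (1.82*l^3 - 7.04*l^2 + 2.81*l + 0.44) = -3.5308*l^5 + 21.8112*l^4 - 42.9056*l^3 + 34.6152*l^2 - 7.1613*l - 1.43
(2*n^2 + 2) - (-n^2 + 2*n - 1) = 3*n^2 - 2*n + 3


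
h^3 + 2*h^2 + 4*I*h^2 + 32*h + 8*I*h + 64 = (h + 2)*(h - 4*I)*(h + 8*I)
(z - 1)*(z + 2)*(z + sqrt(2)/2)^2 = z^4 + z^3 + sqrt(2)*z^3 - 3*z^2/2 + sqrt(2)*z^2 - 2*sqrt(2)*z + z/2 - 1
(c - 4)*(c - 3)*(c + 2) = c^3 - 5*c^2 - 2*c + 24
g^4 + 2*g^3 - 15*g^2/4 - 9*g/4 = g*(g - 3/2)*(g + 1/2)*(g + 3)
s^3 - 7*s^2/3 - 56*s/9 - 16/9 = (s - 4)*(s + 1/3)*(s + 4/3)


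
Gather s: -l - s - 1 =-l - s - 1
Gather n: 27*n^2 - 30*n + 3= 27*n^2 - 30*n + 3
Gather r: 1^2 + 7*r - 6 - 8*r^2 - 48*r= -8*r^2 - 41*r - 5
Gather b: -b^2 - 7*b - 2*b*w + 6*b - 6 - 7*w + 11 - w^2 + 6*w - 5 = -b^2 + b*(-2*w - 1) - w^2 - w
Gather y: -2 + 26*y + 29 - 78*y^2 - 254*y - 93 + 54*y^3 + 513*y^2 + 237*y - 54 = 54*y^3 + 435*y^2 + 9*y - 120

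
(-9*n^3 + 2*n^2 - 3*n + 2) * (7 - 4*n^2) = 36*n^5 - 8*n^4 - 51*n^3 + 6*n^2 - 21*n + 14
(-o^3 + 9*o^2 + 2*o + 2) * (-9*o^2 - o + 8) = 9*o^5 - 80*o^4 - 35*o^3 + 52*o^2 + 14*o + 16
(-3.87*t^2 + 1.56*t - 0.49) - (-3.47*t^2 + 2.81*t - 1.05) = -0.4*t^2 - 1.25*t + 0.56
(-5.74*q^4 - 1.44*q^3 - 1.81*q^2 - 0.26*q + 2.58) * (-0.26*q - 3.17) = 1.4924*q^5 + 18.5702*q^4 + 5.0354*q^3 + 5.8053*q^2 + 0.1534*q - 8.1786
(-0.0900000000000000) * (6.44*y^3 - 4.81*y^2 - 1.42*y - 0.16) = -0.5796*y^3 + 0.4329*y^2 + 0.1278*y + 0.0144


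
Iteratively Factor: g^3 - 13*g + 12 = (g - 1)*(g^2 + g - 12) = (g - 1)*(g + 4)*(g - 3)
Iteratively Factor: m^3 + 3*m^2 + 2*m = (m + 2)*(m^2 + m) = (m + 1)*(m + 2)*(m)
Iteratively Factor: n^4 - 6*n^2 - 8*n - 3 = (n + 1)*(n^3 - n^2 - 5*n - 3) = (n - 3)*(n + 1)*(n^2 + 2*n + 1) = (n - 3)*(n + 1)^2*(n + 1)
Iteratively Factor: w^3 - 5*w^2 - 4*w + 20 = (w - 5)*(w^2 - 4) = (w - 5)*(w - 2)*(w + 2)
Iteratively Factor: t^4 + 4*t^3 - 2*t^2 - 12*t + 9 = (t - 1)*(t^3 + 5*t^2 + 3*t - 9) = (t - 1)^2*(t^2 + 6*t + 9) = (t - 1)^2*(t + 3)*(t + 3)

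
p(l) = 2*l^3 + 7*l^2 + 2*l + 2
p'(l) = 6*l^2 + 14*l + 2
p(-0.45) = 2.34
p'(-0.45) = -3.08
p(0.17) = 2.55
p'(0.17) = 4.55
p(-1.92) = 9.81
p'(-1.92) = -2.76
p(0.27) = 3.09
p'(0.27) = 6.22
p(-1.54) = 8.22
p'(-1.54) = -5.33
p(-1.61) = 8.58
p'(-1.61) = -4.99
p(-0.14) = 1.85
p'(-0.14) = 0.16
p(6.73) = 942.15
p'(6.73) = 367.98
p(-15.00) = -5203.00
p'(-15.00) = 1142.00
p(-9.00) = -907.00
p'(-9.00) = 362.00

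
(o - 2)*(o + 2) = o^2 - 4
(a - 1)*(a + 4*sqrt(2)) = a^2 - a + 4*sqrt(2)*a - 4*sqrt(2)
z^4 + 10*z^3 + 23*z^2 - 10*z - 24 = (z - 1)*(z + 1)*(z + 4)*(z + 6)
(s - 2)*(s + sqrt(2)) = s^2 - 2*s + sqrt(2)*s - 2*sqrt(2)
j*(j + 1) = j^2 + j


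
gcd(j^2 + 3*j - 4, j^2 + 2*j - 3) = j - 1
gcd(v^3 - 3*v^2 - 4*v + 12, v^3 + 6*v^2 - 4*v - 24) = v^2 - 4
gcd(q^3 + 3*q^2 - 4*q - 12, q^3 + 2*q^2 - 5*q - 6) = q^2 + q - 6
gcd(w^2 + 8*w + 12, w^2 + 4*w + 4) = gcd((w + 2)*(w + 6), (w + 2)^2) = w + 2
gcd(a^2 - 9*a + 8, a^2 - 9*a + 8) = a^2 - 9*a + 8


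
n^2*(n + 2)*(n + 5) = n^4 + 7*n^3 + 10*n^2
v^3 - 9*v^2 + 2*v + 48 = (v - 8)*(v - 3)*(v + 2)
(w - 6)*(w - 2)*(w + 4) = w^3 - 4*w^2 - 20*w + 48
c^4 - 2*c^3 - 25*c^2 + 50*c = c*(c - 5)*(c - 2)*(c + 5)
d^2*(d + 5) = d^3 + 5*d^2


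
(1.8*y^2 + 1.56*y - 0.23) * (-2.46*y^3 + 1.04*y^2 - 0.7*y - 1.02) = -4.428*y^5 - 1.9656*y^4 + 0.9282*y^3 - 3.1672*y^2 - 1.4302*y + 0.2346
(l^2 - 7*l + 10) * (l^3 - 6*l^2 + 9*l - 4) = l^5 - 13*l^4 + 61*l^3 - 127*l^2 + 118*l - 40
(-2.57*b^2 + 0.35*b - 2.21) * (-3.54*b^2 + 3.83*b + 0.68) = 9.0978*b^4 - 11.0821*b^3 + 7.4163*b^2 - 8.2263*b - 1.5028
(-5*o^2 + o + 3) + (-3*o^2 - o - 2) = 1 - 8*o^2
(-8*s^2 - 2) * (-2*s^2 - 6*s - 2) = 16*s^4 + 48*s^3 + 20*s^2 + 12*s + 4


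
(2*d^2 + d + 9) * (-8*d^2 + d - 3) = -16*d^4 - 6*d^3 - 77*d^2 + 6*d - 27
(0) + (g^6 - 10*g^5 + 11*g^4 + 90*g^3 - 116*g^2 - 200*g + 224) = g^6 - 10*g^5 + 11*g^4 + 90*g^3 - 116*g^2 - 200*g + 224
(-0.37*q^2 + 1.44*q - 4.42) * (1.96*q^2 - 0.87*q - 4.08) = -0.7252*q^4 + 3.1443*q^3 - 8.4064*q^2 - 2.0298*q + 18.0336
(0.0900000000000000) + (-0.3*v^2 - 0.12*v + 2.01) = -0.3*v^2 - 0.12*v + 2.1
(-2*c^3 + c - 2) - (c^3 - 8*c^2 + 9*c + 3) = -3*c^3 + 8*c^2 - 8*c - 5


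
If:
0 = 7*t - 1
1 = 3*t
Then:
No Solution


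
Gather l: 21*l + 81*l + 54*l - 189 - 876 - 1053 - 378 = 156*l - 2496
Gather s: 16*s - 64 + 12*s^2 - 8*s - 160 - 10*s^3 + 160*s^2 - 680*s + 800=-10*s^3 + 172*s^2 - 672*s + 576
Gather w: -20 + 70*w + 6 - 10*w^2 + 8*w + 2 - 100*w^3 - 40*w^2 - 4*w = -100*w^3 - 50*w^2 + 74*w - 12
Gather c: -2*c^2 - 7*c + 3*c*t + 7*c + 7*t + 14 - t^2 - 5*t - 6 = -2*c^2 + 3*c*t - t^2 + 2*t + 8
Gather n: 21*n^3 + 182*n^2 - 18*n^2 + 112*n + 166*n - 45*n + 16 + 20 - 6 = 21*n^3 + 164*n^2 + 233*n + 30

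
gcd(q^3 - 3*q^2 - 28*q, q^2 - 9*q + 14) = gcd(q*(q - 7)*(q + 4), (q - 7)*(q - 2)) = q - 7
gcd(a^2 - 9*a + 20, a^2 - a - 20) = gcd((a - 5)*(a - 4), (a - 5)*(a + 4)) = a - 5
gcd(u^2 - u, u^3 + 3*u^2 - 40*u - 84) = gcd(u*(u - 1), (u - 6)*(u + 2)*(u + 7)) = 1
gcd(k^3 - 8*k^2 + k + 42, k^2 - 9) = k - 3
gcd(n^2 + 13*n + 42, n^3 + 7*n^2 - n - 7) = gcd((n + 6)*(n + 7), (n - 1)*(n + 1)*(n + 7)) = n + 7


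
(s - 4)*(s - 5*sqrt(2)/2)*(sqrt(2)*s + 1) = sqrt(2)*s^3 - 4*sqrt(2)*s^2 - 4*s^2 - 5*sqrt(2)*s/2 + 16*s + 10*sqrt(2)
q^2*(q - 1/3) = q^3 - q^2/3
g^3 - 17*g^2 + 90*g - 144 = (g - 8)*(g - 6)*(g - 3)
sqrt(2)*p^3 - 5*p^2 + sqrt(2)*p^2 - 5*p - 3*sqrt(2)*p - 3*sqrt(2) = (p + 1)*(p - 3*sqrt(2))*(sqrt(2)*p + 1)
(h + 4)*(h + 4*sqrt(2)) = h^2 + 4*h + 4*sqrt(2)*h + 16*sqrt(2)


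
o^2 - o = o*(o - 1)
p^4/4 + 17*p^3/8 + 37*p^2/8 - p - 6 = (p/4 + 1)*(p - 1)*(p + 3/2)*(p + 4)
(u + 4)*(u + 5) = u^2 + 9*u + 20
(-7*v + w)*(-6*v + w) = 42*v^2 - 13*v*w + w^2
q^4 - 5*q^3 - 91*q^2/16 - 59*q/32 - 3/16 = (q - 6)*(q + 1/4)^2*(q + 1/2)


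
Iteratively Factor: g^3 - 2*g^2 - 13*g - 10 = (g - 5)*(g^2 + 3*g + 2) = (g - 5)*(g + 2)*(g + 1)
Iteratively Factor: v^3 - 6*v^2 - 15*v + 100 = (v + 4)*(v^2 - 10*v + 25) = (v - 5)*(v + 4)*(v - 5)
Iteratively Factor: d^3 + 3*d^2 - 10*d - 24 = (d + 4)*(d^2 - d - 6) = (d - 3)*(d + 4)*(d + 2)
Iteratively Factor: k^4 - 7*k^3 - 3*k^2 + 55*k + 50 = (k + 1)*(k^3 - 8*k^2 + 5*k + 50) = (k - 5)*(k + 1)*(k^2 - 3*k - 10) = (k - 5)*(k + 1)*(k + 2)*(k - 5)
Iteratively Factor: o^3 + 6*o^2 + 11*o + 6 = (o + 3)*(o^2 + 3*o + 2) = (o + 2)*(o + 3)*(o + 1)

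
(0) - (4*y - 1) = 1 - 4*y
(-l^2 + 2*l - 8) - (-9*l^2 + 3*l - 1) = 8*l^2 - l - 7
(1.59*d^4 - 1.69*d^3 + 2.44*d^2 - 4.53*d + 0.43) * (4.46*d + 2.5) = 7.0914*d^5 - 3.5624*d^4 + 6.6574*d^3 - 14.1038*d^2 - 9.4072*d + 1.075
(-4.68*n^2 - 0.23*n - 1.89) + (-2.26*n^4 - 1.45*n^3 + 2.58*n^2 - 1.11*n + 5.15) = -2.26*n^4 - 1.45*n^3 - 2.1*n^2 - 1.34*n + 3.26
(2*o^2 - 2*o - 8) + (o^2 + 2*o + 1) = 3*o^2 - 7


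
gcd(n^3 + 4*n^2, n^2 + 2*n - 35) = 1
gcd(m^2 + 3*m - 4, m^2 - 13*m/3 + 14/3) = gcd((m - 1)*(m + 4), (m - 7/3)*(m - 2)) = 1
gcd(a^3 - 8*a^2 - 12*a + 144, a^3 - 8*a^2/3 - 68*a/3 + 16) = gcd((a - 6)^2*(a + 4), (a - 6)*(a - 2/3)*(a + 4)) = a^2 - 2*a - 24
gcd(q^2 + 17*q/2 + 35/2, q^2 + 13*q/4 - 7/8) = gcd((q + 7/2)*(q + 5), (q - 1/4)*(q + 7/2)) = q + 7/2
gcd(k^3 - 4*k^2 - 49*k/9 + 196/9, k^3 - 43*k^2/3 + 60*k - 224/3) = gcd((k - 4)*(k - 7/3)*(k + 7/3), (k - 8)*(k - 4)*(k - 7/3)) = k^2 - 19*k/3 + 28/3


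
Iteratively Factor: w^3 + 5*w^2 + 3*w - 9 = (w + 3)*(w^2 + 2*w - 3) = (w + 3)^2*(w - 1)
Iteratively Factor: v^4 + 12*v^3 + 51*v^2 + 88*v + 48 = (v + 3)*(v^3 + 9*v^2 + 24*v + 16) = (v + 3)*(v + 4)*(v^2 + 5*v + 4) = (v + 3)*(v + 4)^2*(v + 1)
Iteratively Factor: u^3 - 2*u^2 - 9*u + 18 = (u - 2)*(u^2 - 9) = (u - 3)*(u - 2)*(u + 3)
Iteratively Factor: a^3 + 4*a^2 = (a + 4)*(a^2) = a*(a + 4)*(a)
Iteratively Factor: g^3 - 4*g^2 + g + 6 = (g - 2)*(g^2 - 2*g - 3) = (g - 2)*(g + 1)*(g - 3)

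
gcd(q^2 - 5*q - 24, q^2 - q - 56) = q - 8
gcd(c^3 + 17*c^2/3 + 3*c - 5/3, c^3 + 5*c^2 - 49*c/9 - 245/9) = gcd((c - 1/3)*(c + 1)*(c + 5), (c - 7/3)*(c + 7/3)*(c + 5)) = c + 5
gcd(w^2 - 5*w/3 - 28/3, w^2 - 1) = 1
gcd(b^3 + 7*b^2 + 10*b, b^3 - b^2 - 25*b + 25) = b + 5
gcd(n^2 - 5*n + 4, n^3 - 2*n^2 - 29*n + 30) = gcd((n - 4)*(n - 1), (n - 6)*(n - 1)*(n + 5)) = n - 1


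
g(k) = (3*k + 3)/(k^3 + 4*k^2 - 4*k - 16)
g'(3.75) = -0.12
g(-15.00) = 0.02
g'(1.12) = -0.49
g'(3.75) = -0.12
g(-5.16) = 0.48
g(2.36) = 1.01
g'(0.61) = -0.21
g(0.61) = -0.29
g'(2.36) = -2.89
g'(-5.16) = 0.51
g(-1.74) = 1.01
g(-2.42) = -1.45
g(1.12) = -0.45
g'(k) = (3*k + 3)*(-3*k^2 - 8*k + 4)/(k^3 + 4*k^2 - 4*k - 16)^2 + 3/(k^3 + 4*k^2 - 4*k - 16)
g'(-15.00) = 0.00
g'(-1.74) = -5.43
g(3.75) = 0.18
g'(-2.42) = -1.84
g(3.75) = 0.18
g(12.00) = 0.02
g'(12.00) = 0.00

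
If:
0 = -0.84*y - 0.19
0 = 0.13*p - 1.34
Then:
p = 10.31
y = -0.23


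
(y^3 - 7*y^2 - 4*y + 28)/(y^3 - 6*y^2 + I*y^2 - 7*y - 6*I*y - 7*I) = (y^2 - 4)/(y^2 + y*(1 + I) + I)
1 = 1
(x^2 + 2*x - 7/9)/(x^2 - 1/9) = (3*x + 7)/(3*x + 1)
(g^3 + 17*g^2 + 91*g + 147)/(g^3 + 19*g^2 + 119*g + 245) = (g + 3)/(g + 5)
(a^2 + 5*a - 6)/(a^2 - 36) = (a - 1)/(a - 6)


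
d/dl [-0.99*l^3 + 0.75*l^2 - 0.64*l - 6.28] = -2.97*l^2 + 1.5*l - 0.64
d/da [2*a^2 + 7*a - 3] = 4*a + 7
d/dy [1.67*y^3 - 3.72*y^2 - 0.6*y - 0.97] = 5.01*y^2 - 7.44*y - 0.6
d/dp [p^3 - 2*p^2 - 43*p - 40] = 3*p^2 - 4*p - 43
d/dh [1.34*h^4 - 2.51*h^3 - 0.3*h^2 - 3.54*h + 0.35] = 5.36*h^3 - 7.53*h^2 - 0.6*h - 3.54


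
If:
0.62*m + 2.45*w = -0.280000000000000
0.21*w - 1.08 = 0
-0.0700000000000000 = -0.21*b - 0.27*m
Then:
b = 27.04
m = -20.77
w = 5.14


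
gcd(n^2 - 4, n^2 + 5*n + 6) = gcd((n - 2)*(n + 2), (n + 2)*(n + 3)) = n + 2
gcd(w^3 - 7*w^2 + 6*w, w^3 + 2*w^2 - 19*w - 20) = 1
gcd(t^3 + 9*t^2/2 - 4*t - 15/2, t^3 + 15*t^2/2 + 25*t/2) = t + 5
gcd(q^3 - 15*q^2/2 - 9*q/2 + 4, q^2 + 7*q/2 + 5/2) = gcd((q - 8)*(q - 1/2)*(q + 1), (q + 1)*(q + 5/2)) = q + 1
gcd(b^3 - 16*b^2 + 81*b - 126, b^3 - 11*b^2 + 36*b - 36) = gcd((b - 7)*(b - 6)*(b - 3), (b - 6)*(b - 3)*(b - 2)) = b^2 - 9*b + 18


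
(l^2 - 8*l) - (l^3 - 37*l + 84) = -l^3 + l^2 + 29*l - 84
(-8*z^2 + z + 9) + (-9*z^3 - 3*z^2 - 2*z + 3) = -9*z^3 - 11*z^2 - z + 12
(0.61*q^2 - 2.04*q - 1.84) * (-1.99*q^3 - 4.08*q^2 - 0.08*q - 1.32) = -1.2139*q^5 + 1.5708*q^4 + 11.936*q^3 + 6.8652*q^2 + 2.84*q + 2.4288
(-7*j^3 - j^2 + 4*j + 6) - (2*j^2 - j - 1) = -7*j^3 - 3*j^2 + 5*j + 7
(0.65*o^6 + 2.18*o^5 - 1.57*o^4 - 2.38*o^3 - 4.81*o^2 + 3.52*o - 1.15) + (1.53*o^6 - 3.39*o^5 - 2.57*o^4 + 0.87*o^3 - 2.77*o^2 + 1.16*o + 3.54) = 2.18*o^6 - 1.21*o^5 - 4.14*o^4 - 1.51*o^3 - 7.58*o^2 + 4.68*o + 2.39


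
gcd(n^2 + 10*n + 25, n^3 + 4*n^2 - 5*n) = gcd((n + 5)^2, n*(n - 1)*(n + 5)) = n + 5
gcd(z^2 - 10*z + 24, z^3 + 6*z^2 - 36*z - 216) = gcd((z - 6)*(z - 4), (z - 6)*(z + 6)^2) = z - 6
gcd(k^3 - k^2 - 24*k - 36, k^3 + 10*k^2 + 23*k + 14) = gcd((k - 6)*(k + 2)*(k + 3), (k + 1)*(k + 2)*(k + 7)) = k + 2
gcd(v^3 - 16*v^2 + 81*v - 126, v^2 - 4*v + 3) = v - 3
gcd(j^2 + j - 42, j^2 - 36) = j - 6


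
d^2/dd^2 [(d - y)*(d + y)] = 2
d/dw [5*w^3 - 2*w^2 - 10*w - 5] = 15*w^2 - 4*w - 10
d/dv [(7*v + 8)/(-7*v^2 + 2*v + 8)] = (49*v^2 + 112*v + 40)/(49*v^4 - 28*v^3 - 108*v^2 + 32*v + 64)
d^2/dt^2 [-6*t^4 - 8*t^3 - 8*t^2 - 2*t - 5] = -72*t^2 - 48*t - 16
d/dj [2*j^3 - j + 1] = 6*j^2 - 1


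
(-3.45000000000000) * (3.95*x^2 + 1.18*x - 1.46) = -13.6275*x^2 - 4.071*x + 5.037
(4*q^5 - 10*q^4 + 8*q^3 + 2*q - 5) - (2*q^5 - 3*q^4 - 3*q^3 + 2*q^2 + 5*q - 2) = 2*q^5 - 7*q^4 + 11*q^3 - 2*q^2 - 3*q - 3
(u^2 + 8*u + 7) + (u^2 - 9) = 2*u^2 + 8*u - 2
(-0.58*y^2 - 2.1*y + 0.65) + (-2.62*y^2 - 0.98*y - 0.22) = -3.2*y^2 - 3.08*y + 0.43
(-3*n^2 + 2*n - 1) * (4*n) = -12*n^3 + 8*n^2 - 4*n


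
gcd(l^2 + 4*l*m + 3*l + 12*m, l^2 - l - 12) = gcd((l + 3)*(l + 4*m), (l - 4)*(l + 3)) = l + 3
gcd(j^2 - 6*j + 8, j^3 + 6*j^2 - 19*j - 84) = j - 4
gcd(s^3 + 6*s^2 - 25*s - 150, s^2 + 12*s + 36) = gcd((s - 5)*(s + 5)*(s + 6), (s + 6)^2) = s + 6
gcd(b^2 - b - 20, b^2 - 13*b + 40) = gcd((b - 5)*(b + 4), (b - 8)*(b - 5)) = b - 5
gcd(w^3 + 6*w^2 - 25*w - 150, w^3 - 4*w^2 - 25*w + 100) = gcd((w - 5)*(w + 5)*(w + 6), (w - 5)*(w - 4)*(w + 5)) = w^2 - 25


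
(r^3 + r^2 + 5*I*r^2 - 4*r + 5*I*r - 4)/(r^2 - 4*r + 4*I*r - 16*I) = (r^2 + r*(1 + I) + I)/(r - 4)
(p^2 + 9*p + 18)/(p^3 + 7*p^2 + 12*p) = (p + 6)/(p*(p + 4))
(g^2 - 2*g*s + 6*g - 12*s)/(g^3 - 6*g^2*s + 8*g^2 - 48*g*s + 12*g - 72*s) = (-g + 2*s)/(-g^2 + 6*g*s - 2*g + 12*s)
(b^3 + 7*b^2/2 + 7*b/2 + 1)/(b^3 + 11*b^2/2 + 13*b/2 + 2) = (b + 2)/(b + 4)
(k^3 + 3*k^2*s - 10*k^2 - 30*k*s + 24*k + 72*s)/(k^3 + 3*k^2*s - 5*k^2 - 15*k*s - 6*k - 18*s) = (k - 4)/(k + 1)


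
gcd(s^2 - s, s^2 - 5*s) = s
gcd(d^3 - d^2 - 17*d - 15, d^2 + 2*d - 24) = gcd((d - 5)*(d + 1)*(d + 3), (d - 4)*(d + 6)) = 1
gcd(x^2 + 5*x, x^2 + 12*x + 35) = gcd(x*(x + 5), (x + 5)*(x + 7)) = x + 5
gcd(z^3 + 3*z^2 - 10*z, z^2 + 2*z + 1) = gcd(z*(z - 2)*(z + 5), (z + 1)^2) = 1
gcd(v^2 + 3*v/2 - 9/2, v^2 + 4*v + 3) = v + 3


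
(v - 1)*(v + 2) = v^2 + v - 2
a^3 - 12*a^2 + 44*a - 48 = (a - 6)*(a - 4)*(a - 2)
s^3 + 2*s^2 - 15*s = s*(s - 3)*(s + 5)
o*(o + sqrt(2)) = o^2 + sqrt(2)*o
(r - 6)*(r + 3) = r^2 - 3*r - 18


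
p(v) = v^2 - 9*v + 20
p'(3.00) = -3.00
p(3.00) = 2.00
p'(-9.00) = -27.00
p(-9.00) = 182.00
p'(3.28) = -2.44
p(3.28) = 1.24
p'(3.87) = -1.26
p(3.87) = 0.15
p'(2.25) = -4.50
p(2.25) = 4.81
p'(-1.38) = -11.76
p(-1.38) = 34.32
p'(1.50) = -6.00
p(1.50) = 8.75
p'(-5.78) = -20.56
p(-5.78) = 105.43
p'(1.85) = -5.30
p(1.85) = 6.77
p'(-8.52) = -26.04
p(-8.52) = 169.27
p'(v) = 2*v - 9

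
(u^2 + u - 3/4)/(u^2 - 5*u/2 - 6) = (u - 1/2)/(u - 4)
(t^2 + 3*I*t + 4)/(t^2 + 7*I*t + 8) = (t + 4*I)/(t + 8*I)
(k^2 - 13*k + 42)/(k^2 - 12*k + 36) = (k - 7)/(k - 6)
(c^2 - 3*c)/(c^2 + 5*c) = (c - 3)/(c + 5)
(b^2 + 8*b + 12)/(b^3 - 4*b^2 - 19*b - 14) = (b + 6)/(b^2 - 6*b - 7)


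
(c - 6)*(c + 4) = c^2 - 2*c - 24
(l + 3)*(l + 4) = l^2 + 7*l + 12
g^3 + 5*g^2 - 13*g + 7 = (g - 1)^2*(g + 7)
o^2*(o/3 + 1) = o^3/3 + o^2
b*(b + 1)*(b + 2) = b^3 + 3*b^2 + 2*b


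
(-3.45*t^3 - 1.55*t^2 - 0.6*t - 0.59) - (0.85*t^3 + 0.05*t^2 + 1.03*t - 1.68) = -4.3*t^3 - 1.6*t^2 - 1.63*t + 1.09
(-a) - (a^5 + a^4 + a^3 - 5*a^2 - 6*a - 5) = -a^5 - a^4 - a^3 + 5*a^2 + 5*a + 5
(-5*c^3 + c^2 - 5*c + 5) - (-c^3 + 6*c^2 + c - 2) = -4*c^3 - 5*c^2 - 6*c + 7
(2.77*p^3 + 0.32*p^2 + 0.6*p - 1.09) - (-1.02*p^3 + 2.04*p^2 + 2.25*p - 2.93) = 3.79*p^3 - 1.72*p^2 - 1.65*p + 1.84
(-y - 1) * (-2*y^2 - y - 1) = 2*y^3 + 3*y^2 + 2*y + 1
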